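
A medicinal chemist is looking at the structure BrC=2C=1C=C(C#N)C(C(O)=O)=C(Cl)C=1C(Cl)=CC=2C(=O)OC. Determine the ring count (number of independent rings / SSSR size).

In SMILES, each pair of matching ring-closure digits denotes one ring-closing bond; the number of such bonds equals the number of independent rings.
Ring-closure bonds here: 2.

2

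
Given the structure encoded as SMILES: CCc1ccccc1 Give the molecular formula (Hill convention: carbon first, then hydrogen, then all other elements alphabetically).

Walk through each heavy atom and fill implicit hydrogens from standard valence (C 4, N 3, O 2, S 2, halogen 1); for lowercase aromatic atoms, an aromatic c carries 1 H when it has two neighbours and 0 H with three, and aromatic n carries 0 H:
  atom 1: C, bond orders sum to 1 (valence 4) → 3 H
  atom 2: C, bond orders sum to 2 (valence 4) → 2 H
  atom 3: aromatic c, 3 neighbours → 0 H
  atom 4: aromatic c, 2 neighbours → 1 H
  atom 5: aromatic c, 2 neighbours → 1 H
  atom 6: aromatic c, 2 neighbours → 1 H
  atom 7: aromatic c, 2 neighbours → 1 H
  atom 8: aromatic c, 2 neighbours → 1 H
Totals → C:8, H:10.

C8H10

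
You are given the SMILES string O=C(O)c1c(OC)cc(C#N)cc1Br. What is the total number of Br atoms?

1

Scan the SMILES for Br atoms (remember two-letter symbols like Cl and Br are single atoms).
Bromine count: 1.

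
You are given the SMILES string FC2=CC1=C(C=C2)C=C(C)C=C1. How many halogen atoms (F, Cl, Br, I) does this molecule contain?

1

Halogen atoms appear at heavy-atom position 1 (1×F).
Halogen count: 1.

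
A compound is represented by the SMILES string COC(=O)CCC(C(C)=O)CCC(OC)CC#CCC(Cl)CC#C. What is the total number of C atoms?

Count every carbon token in the SMILES (each C, including those in ring-closure positions and inside branches).
Carbon count: 19.

19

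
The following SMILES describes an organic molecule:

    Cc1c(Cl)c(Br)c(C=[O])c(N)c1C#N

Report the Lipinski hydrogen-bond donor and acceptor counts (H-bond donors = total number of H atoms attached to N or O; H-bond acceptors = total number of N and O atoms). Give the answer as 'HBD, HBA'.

Donors: find every N or O and count the H atoms it carries.
  atom 9 (O): bond orders sum to 2 → 0 H
  atom 11 (N): bond orders sum to 1 → 2 H
  atom 14 (N): bond orders sum to 3 → 0 H
Lipinski HBD = 2.
Acceptors: N atoms = 2, O atoms = 1 → HBA = 3.

2, 3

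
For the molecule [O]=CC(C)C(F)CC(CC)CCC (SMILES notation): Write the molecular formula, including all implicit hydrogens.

Walk through each heavy atom and fill implicit hydrogens from standard valence (C 4, N 3, O 2, S 2, halogen 1):
  atom 1: O with explicit H count 0
  atom 2: C, bond orders sum to 3 (valence 4) → 1 H
  atom 3: C, bond orders sum to 3 (valence 4) → 1 H
  atom 4: C, bond orders sum to 1 (valence 4) → 3 H
  atom 5: C, bond orders sum to 3 (valence 4) → 1 H
  atom 6: F (halogen, monovalent) → 0 H
  atom 7: C, bond orders sum to 2 (valence 4) → 2 H
  atom 8: C, bond orders sum to 3 (valence 4) → 1 H
  atom 9: C, bond orders sum to 2 (valence 4) → 2 H
  atom 10: C, bond orders sum to 1 (valence 4) → 3 H
  atom 11: C, bond orders sum to 2 (valence 4) → 2 H
  atom 12: C, bond orders sum to 2 (valence 4) → 2 H
  atom 13: C, bond orders sum to 1 (valence 4) → 3 H
Totals → C:11, H:21, F:1, O:1.

C11H21FO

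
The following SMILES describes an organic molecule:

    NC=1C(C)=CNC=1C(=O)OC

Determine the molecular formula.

Walk through each heavy atom and fill implicit hydrogens from standard valence (C 4, N 3, O 2, S 2, halogen 1):
  atom 1: N, bond orders sum to 1 (valence 3) → 2 H
  atom 2: C, bond orders sum to 4 (valence 4) → 0 H
  atom 3: C, bond orders sum to 4 (valence 4) → 0 H
  atom 4: C, bond orders sum to 1 (valence 4) → 3 H
  atom 5: C, bond orders sum to 3 (valence 4) → 1 H
  atom 6: N, bond orders sum to 2 (valence 3) → 1 H
  atom 7: C, bond orders sum to 4 (valence 4) → 0 H
  atom 8: C, bond orders sum to 4 (valence 4) → 0 H
  atom 9: O, bond orders sum to 2 (valence 2) → 0 H
  atom 10: O, bond orders sum to 2 (valence 2) → 0 H
  atom 11: C, bond orders sum to 1 (valence 4) → 3 H
Totals → C:7, H:10, N:2, O:2.

C7H10N2O2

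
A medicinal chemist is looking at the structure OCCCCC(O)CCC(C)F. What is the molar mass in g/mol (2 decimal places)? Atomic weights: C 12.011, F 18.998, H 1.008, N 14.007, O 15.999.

178.25 g/mol

First, the molecular formula is C9H19FO2 (counting implicit H from valence).
  C: 9 × 12.011 = 108.099
  F: 1 × 18.998 = 18.998
  H: 19 × 1.008 = 19.152
  O: 2 × 15.999 = 31.998
Sum: 9×12.011 + 1×18.998 + 19×1.008 + 2×15.999 = 178.247 → 178.25 g/mol.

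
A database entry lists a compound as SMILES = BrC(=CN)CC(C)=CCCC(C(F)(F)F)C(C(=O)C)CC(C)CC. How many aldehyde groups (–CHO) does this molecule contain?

Scan the SMILES for the aldehyde motif — none present.
Groups that are present: 2 alkene, 1 ketone, 1 primary amine.

0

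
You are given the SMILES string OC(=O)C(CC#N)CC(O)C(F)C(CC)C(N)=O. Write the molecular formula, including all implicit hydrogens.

C11H17FN2O4

Walk through each heavy atom and fill implicit hydrogens from standard valence (C 4, N 3, O 2, S 2, halogen 1):
  atom 1: O, bond orders sum to 1 (valence 2) → 1 H
  atom 2: C, bond orders sum to 4 (valence 4) → 0 H
  atom 3: O, bond orders sum to 2 (valence 2) → 0 H
  atom 4: C, bond orders sum to 3 (valence 4) → 1 H
  atom 5: C, bond orders sum to 2 (valence 4) → 2 H
  atom 6: C, bond orders sum to 4 (valence 4) → 0 H
  atom 7: N, bond orders sum to 3 (valence 3) → 0 H
  atom 8: C, bond orders sum to 2 (valence 4) → 2 H
  atom 9: C, bond orders sum to 3 (valence 4) → 1 H
  atom 10: O, bond orders sum to 1 (valence 2) → 1 H
  atom 11: C, bond orders sum to 3 (valence 4) → 1 H
  atom 12: F (halogen, monovalent) → 0 H
  atom 13: C, bond orders sum to 3 (valence 4) → 1 H
  atom 14: C, bond orders sum to 2 (valence 4) → 2 H
  atom 15: C, bond orders sum to 1 (valence 4) → 3 H
  atom 16: C, bond orders sum to 4 (valence 4) → 0 H
  atom 17: N, bond orders sum to 1 (valence 3) → 2 H
  atom 18: O, bond orders sum to 2 (valence 2) → 0 H
Totals → C:11, H:17, F:1, N:2, O:4.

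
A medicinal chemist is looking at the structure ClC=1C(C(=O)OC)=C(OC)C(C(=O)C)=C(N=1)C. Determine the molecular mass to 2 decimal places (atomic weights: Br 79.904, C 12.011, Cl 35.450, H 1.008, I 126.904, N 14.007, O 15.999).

257.67 g/mol

First, the molecular formula is C11H12ClNO4 (counting implicit H from valence).
  C: 11 × 12.011 = 132.121
  Cl: 1 × 35.450 = 35.450
  H: 12 × 1.008 = 12.096
  N: 1 × 14.007 = 14.007
  O: 4 × 15.999 = 63.996
Sum: 11×12.011 + 1×35.450 + 12×1.008 + 1×14.007 + 4×15.999 = 257.670 → 257.67 g/mol.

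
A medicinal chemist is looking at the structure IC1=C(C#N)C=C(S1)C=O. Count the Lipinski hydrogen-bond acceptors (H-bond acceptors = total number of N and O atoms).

N atoms: 1; O atoms: 1.
Lipinski HBA = 1 + 1 = 2.

2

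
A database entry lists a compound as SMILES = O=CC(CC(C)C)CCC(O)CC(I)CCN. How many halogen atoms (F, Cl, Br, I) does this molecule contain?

1

Halogen atoms appear at heavy-atom position 14 (1×I).
Other groups present: 1 aldehyde, 1 hydroxyl, 1 primary amine.
Halogen count: 1.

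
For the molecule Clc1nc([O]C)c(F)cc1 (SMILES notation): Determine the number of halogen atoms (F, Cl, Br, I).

2

Halogen atoms appear at heavy-atom positions 1, 8 (1×Cl, 1×F).
Other groups present: 1 ether.
Halogen count: 2.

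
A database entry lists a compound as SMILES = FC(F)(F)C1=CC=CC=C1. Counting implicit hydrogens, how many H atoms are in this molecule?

5

Walk through each heavy atom and fill implicit hydrogens from standard valence (C 4, N 3, O 2, S 2, halogen 1):
  atom 1: F (halogen, monovalent) → 0 H
  atom 2: C, bond orders sum to 4 (valence 4) → 0 H
  atom 3: F (halogen, monovalent) → 0 H
  atom 4: F (halogen, monovalent) → 0 H
  atom 5: C, bond orders sum to 4 (valence 4) → 0 H
  atom 6: C, bond orders sum to 3 (valence 4) → 1 H
  atom 7: C, bond orders sum to 3 (valence 4) → 1 H
  atom 8: C, bond orders sum to 3 (valence 4) → 1 H
  atom 9: C, bond orders sum to 3 (valence 4) → 1 H
  atom 10: C, bond orders sum to 3 (valence 4) → 1 H
Total hydrogens: 5.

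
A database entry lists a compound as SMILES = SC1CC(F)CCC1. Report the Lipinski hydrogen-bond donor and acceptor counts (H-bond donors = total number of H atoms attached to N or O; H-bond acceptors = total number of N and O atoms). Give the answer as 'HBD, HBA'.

0, 0

Donors: find every N or O and count the H atoms it carries.
  (no N or O atoms present)
Lipinski HBD = 0.
Acceptors: N atoms = 0, O atoms = 0 → HBA = 0.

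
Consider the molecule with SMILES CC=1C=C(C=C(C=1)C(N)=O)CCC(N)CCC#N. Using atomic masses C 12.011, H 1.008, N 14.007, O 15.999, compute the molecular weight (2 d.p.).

245.33 g/mol

First, the molecular formula is C14H19N3O (counting implicit H from valence).
  C: 14 × 12.011 = 168.154
  H: 19 × 1.008 = 19.152
  N: 3 × 14.007 = 42.021
  O: 1 × 15.999 = 15.999
Sum: 14×12.011 + 19×1.008 + 3×14.007 + 1×15.999 = 245.326 → 245.33 g/mol.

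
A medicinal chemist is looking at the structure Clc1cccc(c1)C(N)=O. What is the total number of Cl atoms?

Scan the SMILES for Cl atoms (remember two-letter symbols like Cl and Br are single atoms).
Chlorine count: 1.

1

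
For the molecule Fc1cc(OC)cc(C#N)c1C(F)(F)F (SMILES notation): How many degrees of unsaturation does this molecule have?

Molecular formula: C9H5F4NO.
DoU = (2C + 2 + N − H − X) / 2, where X is the halogen count and O/S are ignored.
    = (2·9 + 2 + 1 − 5 − 4) / 2 = 12 / 2 = 6.

6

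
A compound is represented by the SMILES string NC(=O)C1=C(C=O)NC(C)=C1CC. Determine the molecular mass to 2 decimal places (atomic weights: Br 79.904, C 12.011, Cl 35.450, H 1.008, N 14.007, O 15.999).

180.21 g/mol

First, the molecular formula is C9H12N2O2 (counting implicit H from valence).
  C: 9 × 12.011 = 108.099
  H: 12 × 1.008 = 12.096
  N: 2 × 14.007 = 28.014
  O: 2 × 15.999 = 31.998
Sum: 9×12.011 + 12×1.008 + 2×14.007 + 2×15.999 = 180.207 → 180.21 g/mol.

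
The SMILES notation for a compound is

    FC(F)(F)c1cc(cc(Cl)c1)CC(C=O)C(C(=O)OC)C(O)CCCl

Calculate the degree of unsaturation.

Molecular formula: C16H17Cl2F3O4.
DoU = (2C + 2 + N − H − X) / 2, where X is the halogen count and O/S are ignored.
    = (2·16 + 2 + 0 − 17 − 5) / 2 = 12 / 2 = 6.

6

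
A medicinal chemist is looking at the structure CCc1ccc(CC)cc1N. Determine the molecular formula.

C10H15N

Walk through each heavy atom and fill implicit hydrogens from standard valence (C 4, N 3, O 2, S 2, halogen 1); for lowercase aromatic atoms, an aromatic c carries 1 H when it has two neighbours and 0 H with three, and aromatic n carries 0 H:
  atom 1: C, bond orders sum to 1 (valence 4) → 3 H
  atom 2: C, bond orders sum to 2 (valence 4) → 2 H
  atom 3: aromatic c, 3 neighbours → 0 H
  atom 4: aromatic c, 2 neighbours → 1 H
  atom 5: aromatic c, 2 neighbours → 1 H
  atom 6: aromatic c, 3 neighbours → 0 H
  atom 7: C, bond orders sum to 2 (valence 4) → 2 H
  atom 8: C, bond orders sum to 1 (valence 4) → 3 H
  atom 9: aromatic c, 2 neighbours → 1 H
  atom 10: aromatic c, 3 neighbours → 0 H
  atom 11: N, bond orders sum to 1 (valence 3) → 2 H
Totals → C:10, H:15, N:1.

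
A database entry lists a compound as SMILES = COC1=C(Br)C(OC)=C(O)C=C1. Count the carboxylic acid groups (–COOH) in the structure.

0

Scan the SMILES for the carboxylic acid motif — none present.
Groups that are present: 2 ether, 1 hydroxyl.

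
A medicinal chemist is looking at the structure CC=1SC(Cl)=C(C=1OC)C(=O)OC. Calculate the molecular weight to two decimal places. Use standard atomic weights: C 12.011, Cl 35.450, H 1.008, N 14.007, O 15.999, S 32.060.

220.67 g/mol

First, the molecular formula is C8H9ClO3S (counting implicit H from valence).
  C: 8 × 12.011 = 96.088
  Cl: 1 × 35.450 = 35.450
  H: 9 × 1.008 = 9.072
  O: 3 × 15.999 = 47.997
  S: 1 × 32.060 = 32.060
Sum: 8×12.011 + 1×35.450 + 9×1.008 + 3×15.999 + 1×32.060 = 220.667 → 220.67 g/mol.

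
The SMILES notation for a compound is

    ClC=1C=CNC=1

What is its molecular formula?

Walk through each heavy atom and fill implicit hydrogens from standard valence (C 4, N 3, O 2, S 2, halogen 1):
  atom 1: Cl (halogen, monovalent) → 0 H
  atom 2: C, bond orders sum to 4 (valence 4) → 0 H
  atom 3: C, bond orders sum to 3 (valence 4) → 1 H
  atom 4: C, bond orders sum to 3 (valence 4) → 1 H
  atom 5: N, bond orders sum to 2 (valence 3) → 1 H
  atom 6: C, bond orders sum to 3 (valence 4) → 1 H
Totals → C:4, H:4, Cl:1, N:1.
In Hill order: C4H4ClN.

C4H4ClN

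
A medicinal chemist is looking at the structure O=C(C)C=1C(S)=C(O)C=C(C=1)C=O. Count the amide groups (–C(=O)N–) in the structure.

0

Scan the SMILES for the amide motif — none present.
Groups that are present: 1 aldehyde, 1 hydroxyl, 1 ketone, 1 thiol.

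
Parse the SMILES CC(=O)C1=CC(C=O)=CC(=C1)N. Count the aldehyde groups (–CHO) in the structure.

The aldehyde motif appears at heavy-atom position 7 in the SMILES.
Other groups present: 1 ketone, 1 primary amine.
Aldehyde count: 1.

1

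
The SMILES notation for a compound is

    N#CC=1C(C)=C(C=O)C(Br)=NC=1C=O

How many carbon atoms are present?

Count every carbon token in the SMILES (each C, including those in ring-closure positions and inside branches).
Carbon count: 9.

9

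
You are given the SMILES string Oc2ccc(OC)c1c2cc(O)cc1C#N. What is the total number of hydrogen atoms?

9

Walk through each heavy atom and fill implicit hydrogens from standard valence (C 4, N 3, O 2, S 2, halogen 1); for lowercase aromatic atoms, an aromatic c carries 1 H when it has two neighbours and 0 H with three, and aromatic n carries 0 H:
  atom 1: O, bond orders sum to 1 (valence 2) → 1 H
  atom 2: aromatic c, 3 neighbours → 0 H
  atom 3: aromatic c, 2 neighbours → 1 H
  atom 4: aromatic c, 2 neighbours → 1 H
  atom 5: aromatic c, 3 neighbours → 0 H
  atom 6: O, bond orders sum to 2 (valence 2) → 0 H
  atom 7: C, bond orders sum to 1 (valence 4) → 3 H
  atom 8: aromatic c, 3 neighbours → 0 H
  atom 9: aromatic c, 3 neighbours → 0 H
  atom 10: aromatic c, 2 neighbours → 1 H
  atom 11: aromatic c, 3 neighbours → 0 H
  atom 12: O, bond orders sum to 1 (valence 2) → 1 H
  atom 13: aromatic c, 2 neighbours → 1 H
  atom 14: aromatic c, 3 neighbours → 0 H
  atom 15: C, bond orders sum to 4 (valence 4) → 0 H
  atom 16: N, bond orders sum to 3 (valence 3) → 0 H
Total hydrogens: 9.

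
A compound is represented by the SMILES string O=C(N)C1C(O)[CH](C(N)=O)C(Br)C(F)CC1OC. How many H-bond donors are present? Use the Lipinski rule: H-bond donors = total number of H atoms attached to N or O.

5

Donors: find every N or O and count the H atoms it carries.
  atom 1 (O): bond orders sum to 2 → 0 H
  atom 3 (N): bond orders sum to 1 → 2 H
  atom 6 (O): bond orders sum to 1 → 1 H
  atom 9 (N): bond orders sum to 1 → 2 H
  atom 10 (O): bond orders sum to 2 → 0 H
  atom 17 (O): bond orders sum to 2 → 0 H
Lipinski HBD = 5.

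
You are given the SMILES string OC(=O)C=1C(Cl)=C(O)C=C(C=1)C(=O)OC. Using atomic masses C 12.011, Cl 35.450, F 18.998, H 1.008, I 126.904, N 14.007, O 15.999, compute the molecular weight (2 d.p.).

230.60 g/mol

First, the molecular formula is C9H7ClO5 (counting implicit H from valence).
  C: 9 × 12.011 = 108.099
  Cl: 1 × 35.450 = 35.450
  H: 7 × 1.008 = 7.056
  O: 5 × 15.999 = 79.995
Sum: 9×12.011 + 1×35.450 + 7×1.008 + 5×15.999 = 230.600 → 230.60 g/mol.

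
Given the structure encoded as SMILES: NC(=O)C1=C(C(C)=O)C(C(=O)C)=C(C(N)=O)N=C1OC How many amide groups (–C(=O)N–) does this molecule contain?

2

The amide motif appears at heavy-atom positions 2, 14 in the SMILES.
Other groups present: 1 ether, 2 ketone.
Amide count: 2.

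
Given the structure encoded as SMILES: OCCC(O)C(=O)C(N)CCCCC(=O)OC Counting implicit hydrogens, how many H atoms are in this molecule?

Walk through each heavy atom and fill implicit hydrogens from standard valence (C 4, N 3, O 2, S 2, halogen 1):
  atom 1: O, bond orders sum to 1 (valence 2) → 1 H
  atom 2: C, bond orders sum to 2 (valence 4) → 2 H
  atom 3: C, bond orders sum to 2 (valence 4) → 2 H
  atom 4: C, bond orders sum to 3 (valence 4) → 1 H
  atom 5: O, bond orders sum to 1 (valence 2) → 1 H
  atom 6: C, bond orders sum to 4 (valence 4) → 0 H
  atom 7: O, bond orders sum to 2 (valence 2) → 0 H
  atom 8: C, bond orders sum to 3 (valence 4) → 1 H
  atom 9: N, bond orders sum to 1 (valence 3) → 2 H
  atom 10: C, bond orders sum to 2 (valence 4) → 2 H
  atom 11: C, bond orders sum to 2 (valence 4) → 2 H
  atom 12: C, bond orders sum to 2 (valence 4) → 2 H
  atom 13: C, bond orders sum to 2 (valence 4) → 2 H
  atom 14: C, bond orders sum to 4 (valence 4) → 0 H
  atom 15: O, bond orders sum to 2 (valence 2) → 0 H
  atom 16: O, bond orders sum to 2 (valence 2) → 0 H
  atom 17: C, bond orders sum to 1 (valence 4) → 3 H
Total hydrogens: 21.

21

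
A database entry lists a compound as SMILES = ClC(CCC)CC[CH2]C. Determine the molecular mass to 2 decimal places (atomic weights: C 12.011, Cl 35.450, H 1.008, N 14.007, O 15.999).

First, the molecular formula is C8H17Cl (counting implicit H from valence).
  C: 8 × 12.011 = 96.088
  Cl: 1 × 35.450 = 35.450
  H: 17 × 1.008 = 17.136
Sum: 8×12.011 + 1×35.450 + 17×1.008 = 148.674 → 148.67 g/mol.

148.67 g/mol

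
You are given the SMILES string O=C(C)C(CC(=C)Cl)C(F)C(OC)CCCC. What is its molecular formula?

C13H22ClFO2

Walk through each heavy atom and fill implicit hydrogens from standard valence (C 4, N 3, O 2, S 2, halogen 1):
  atom 1: O, bond orders sum to 2 (valence 2) → 0 H
  atom 2: C, bond orders sum to 4 (valence 4) → 0 H
  atom 3: C, bond orders sum to 1 (valence 4) → 3 H
  atom 4: C, bond orders sum to 3 (valence 4) → 1 H
  atom 5: C, bond orders sum to 2 (valence 4) → 2 H
  atom 6: C, bond orders sum to 4 (valence 4) → 0 H
  atom 7: C, bond orders sum to 2 (valence 4) → 2 H
  atom 8: Cl (halogen, monovalent) → 0 H
  atom 9: C, bond orders sum to 3 (valence 4) → 1 H
  atom 10: F (halogen, monovalent) → 0 H
  atom 11: C, bond orders sum to 3 (valence 4) → 1 H
  atom 12: O, bond orders sum to 2 (valence 2) → 0 H
  atom 13: C, bond orders sum to 1 (valence 4) → 3 H
  atom 14: C, bond orders sum to 2 (valence 4) → 2 H
  atom 15: C, bond orders sum to 2 (valence 4) → 2 H
  atom 16: C, bond orders sum to 2 (valence 4) → 2 H
  atom 17: C, bond orders sum to 1 (valence 4) → 3 H
Totals → C:13, H:22, Cl:1, F:1, O:2.
In Hill order: C13H22ClFO2.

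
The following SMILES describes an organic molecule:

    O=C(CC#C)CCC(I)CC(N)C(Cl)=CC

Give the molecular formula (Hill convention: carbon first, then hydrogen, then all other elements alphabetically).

C12H17ClINO

Walk through each heavy atom and fill implicit hydrogens from standard valence (C 4, N 3, O 2, S 2, halogen 1):
  atom 1: O, bond orders sum to 2 (valence 2) → 0 H
  atom 2: C, bond orders sum to 4 (valence 4) → 0 H
  atom 3: C, bond orders sum to 2 (valence 4) → 2 H
  atom 4: C, bond orders sum to 4 (valence 4) → 0 H
  atom 5: C, bond orders sum to 3 (valence 4) → 1 H
  atom 6: C, bond orders sum to 2 (valence 4) → 2 H
  atom 7: C, bond orders sum to 2 (valence 4) → 2 H
  atom 8: C, bond orders sum to 3 (valence 4) → 1 H
  atom 9: I (halogen, monovalent) → 0 H
  atom 10: C, bond orders sum to 2 (valence 4) → 2 H
  atom 11: C, bond orders sum to 3 (valence 4) → 1 H
  atom 12: N, bond orders sum to 1 (valence 3) → 2 H
  atom 13: C, bond orders sum to 4 (valence 4) → 0 H
  atom 14: Cl (halogen, monovalent) → 0 H
  atom 15: C, bond orders sum to 3 (valence 4) → 1 H
  atom 16: C, bond orders sum to 1 (valence 4) → 3 H
Totals → C:12, H:17, Cl:1, I:1, N:1, O:1.
In Hill order: C12H17ClINO.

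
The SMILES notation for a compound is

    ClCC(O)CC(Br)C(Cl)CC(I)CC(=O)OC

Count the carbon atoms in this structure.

10

Count every carbon token in the SMILES (each C, including those in ring-closure positions and inside branches).
Carbon count: 10.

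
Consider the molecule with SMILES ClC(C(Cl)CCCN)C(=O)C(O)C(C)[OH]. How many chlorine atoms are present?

Scan the SMILES for Cl atoms (remember two-letter symbols like Cl and Br are single atoms).
Chlorine count: 2.

2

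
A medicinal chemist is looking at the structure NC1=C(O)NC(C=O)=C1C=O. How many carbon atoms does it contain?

Count every carbon token in the SMILES (each C, including those in ring-closure positions and inside branches).
Carbon count: 6.

6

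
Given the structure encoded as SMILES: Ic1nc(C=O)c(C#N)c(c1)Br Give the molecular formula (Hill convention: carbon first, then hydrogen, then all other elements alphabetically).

Walk through each heavy atom and fill implicit hydrogens from standard valence (C 4, N 3, O 2, S 2, halogen 1); for lowercase aromatic atoms, an aromatic c carries 1 H when it has two neighbours and 0 H with three, and aromatic n carries 0 H:
  atom 1: I (halogen, monovalent) → 0 H
  atom 2: aromatic c, 3 neighbours → 0 H
  atom 3: aromatic n, 2 neighbours → 0 H
  atom 4: aromatic c, 3 neighbours → 0 H
  atom 5: C, bond orders sum to 3 (valence 4) → 1 H
  atom 6: O, bond orders sum to 2 (valence 2) → 0 H
  atom 7: aromatic c, 3 neighbours → 0 H
  atom 8: C, bond orders sum to 4 (valence 4) → 0 H
  atom 9: N, bond orders sum to 3 (valence 3) → 0 H
  atom 10: aromatic c, 3 neighbours → 0 H
  atom 11: aromatic c, 2 neighbours → 1 H
  atom 12: Br (halogen, monovalent) → 0 H
Totals → C:7, H:2, Br:1, I:1, N:2, O:1.

C7H2BrIN2O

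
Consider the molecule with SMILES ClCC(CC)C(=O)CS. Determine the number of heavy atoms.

9

Every atom symbol written in the SMILES (organic subset) is one heavy atom; implicit H are not written.
Heavy atoms by element → C:6, Cl:1, O:1, S:1.
Total: 9.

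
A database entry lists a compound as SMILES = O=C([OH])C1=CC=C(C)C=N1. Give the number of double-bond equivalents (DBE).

5

Molecular formula: C7H7NO2.
DoU = (2C + 2 + N − H − X) / 2, where X is the halogen count and O/S are ignored.
    = (2·7 + 2 + 1 − 7 − 0) / 2 = 10 / 2 = 5.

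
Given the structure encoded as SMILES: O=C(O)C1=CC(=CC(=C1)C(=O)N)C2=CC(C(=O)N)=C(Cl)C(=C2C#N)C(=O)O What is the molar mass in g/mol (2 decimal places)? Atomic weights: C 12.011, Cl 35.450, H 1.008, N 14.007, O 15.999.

First, the molecular formula is C17H10ClN3O6 (counting implicit H from valence).
  C: 17 × 12.011 = 204.187
  Cl: 1 × 35.450 = 35.450
  H: 10 × 1.008 = 10.080
  N: 3 × 14.007 = 42.021
  O: 6 × 15.999 = 95.994
Sum: 17×12.011 + 1×35.450 + 10×1.008 + 3×14.007 + 6×15.999 = 387.732 → 387.73 g/mol.

387.73 g/mol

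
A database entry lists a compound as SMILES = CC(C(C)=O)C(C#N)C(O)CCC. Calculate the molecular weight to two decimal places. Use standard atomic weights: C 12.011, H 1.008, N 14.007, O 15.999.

First, the molecular formula is C10H17NO2 (counting implicit H from valence).
  C: 10 × 12.011 = 120.110
  H: 17 × 1.008 = 17.136
  N: 1 × 14.007 = 14.007
  O: 2 × 15.999 = 31.998
Sum: 10×12.011 + 17×1.008 + 1×14.007 + 2×15.999 = 183.251 → 183.25 g/mol.

183.25 g/mol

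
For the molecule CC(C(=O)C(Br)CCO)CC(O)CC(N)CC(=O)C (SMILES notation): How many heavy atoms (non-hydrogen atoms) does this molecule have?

Every atom symbol written in the SMILES (organic subset) is one heavy atom; implicit H are not written.
Heavy atoms by element → Br:1, C:13, N:1, O:4.
Total: 19.

19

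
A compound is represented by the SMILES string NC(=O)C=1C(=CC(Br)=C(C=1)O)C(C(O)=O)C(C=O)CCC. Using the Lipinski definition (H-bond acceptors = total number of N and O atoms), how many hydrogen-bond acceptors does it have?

N atoms: 1; O atoms: 5.
Lipinski HBA = 1 + 5 = 6.

6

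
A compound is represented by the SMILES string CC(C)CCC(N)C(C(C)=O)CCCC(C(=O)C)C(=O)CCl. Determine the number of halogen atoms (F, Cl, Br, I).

1

Halogen atoms appear at heavy-atom position 22 (1×Cl).
Other groups present: 3 ketone, 1 primary amine.
Halogen count: 1.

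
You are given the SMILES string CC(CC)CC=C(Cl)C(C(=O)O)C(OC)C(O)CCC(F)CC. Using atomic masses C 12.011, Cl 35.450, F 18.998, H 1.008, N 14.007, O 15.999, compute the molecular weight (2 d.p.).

352.87 g/mol

First, the molecular formula is C17H30ClFO4 (counting implicit H from valence).
  C: 17 × 12.011 = 204.187
  Cl: 1 × 35.450 = 35.450
  F: 1 × 18.998 = 18.998
  H: 30 × 1.008 = 30.240
  O: 4 × 15.999 = 63.996
Sum: 17×12.011 + 1×35.450 + 1×18.998 + 30×1.008 + 4×15.999 = 352.871 → 352.87 g/mol.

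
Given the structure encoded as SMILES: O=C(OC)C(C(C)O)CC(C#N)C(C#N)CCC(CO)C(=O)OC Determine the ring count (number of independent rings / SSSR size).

In SMILES, each pair of matching ring-closure digits denotes one ring-closing bond; the number of such bonds equals the number of independent rings.
Ring-closure bonds here: 0.

0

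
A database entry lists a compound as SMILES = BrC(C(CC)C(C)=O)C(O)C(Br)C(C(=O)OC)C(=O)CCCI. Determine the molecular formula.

C15H23Br2IO5

Walk through each heavy atom and fill implicit hydrogens from standard valence (C 4, N 3, O 2, S 2, halogen 1):
  atom 1: Br (halogen, monovalent) → 0 H
  atom 2: C, bond orders sum to 3 (valence 4) → 1 H
  atom 3: C, bond orders sum to 3 (valence 4) → 1 H
  atom 4: C, bond orders sum to 2 (valence 4) → 2 H
  atom 5: C, bond orders sum to 1 (valence 4) → 3 H
  atom 6: C, bond orders sum to 4 (valence 4) → 0 H
  atom 7: C, bond orders sum to 1 (valence 4) → 3 H
  atom 8: O, bond orders sum to 2 (valence 2) → 0 H
  atom 9: C, bond orders sum to 3 (valence 4) → 1 H
  atom 10: O, bond orders sum to 1 (valence 2) → 1 H
  atom 11: C, bond orders sum to 3 (valence 4) → 1 H
  atom 12: Br (halogen, monovalent) → 0 H
  atom 13: C, bond orders sum to 3 (valence 4) → 1 H
  atom 14: C, bond orders sum to 4 (valence 4) → 0 H
  atom 15: O, bond orders sum to 2 (valence 2) → 0 H
  atom 16: O, bond orders sum to 2 (valence 2) → 0 H
  atom 17: C, bond orders sum to 1 (valence 4) → 3 H
  atom 18: C, bond orders sum to 4 (valence 4) → 0 H
  atom 19: O, bond orders sum to 2 (valence 2) → 0 H
  atom 20: C, bond orders sum to 2 (valence 4) → 2 H
  atom 21: C, bond orders sum to 2 (valence 4) → 2 H
  atom 22: C, bond orders sum to 2 (valence 4) → 2 H
  atom 23: I (halogen, monovalent) → 0 H
Totals → C:15, H:23, Br:2, I:1, O:5.
In Hill order: C15H23Br2IO5.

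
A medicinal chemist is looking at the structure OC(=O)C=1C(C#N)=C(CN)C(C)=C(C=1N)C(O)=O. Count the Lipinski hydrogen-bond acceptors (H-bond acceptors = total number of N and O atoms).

7

N atoms: 3; O atoms: 4.
Lipinski HBA = 3 + 4 = 7.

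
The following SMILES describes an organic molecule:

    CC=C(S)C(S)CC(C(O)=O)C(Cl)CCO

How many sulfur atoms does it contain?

2

Scan the SMILES for S atoms (remember two-letter symbols like Cl and Br are single atoms).
Sulfur count: 2.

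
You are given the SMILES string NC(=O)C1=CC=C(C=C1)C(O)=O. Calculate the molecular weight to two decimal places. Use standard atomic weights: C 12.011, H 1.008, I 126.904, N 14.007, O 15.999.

First, the molecular formula is C8H7NO3 (counting implicit H from valence).
  C: 8 × 12.011 = 96.088
  H: 7 × 1.008 = 7.056
  N: 1 × 14.007 = 14.007
  O: 3 × 15.999 = 47.997
Sum: 8×12.011 + 7×1.008 + 1×14.007 + 3×15.999 = 165.148 → 165.15 g/mol.

165.15 g/mol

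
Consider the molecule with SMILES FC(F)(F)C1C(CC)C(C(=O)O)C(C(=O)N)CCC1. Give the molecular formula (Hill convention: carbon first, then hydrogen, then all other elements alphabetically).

Walk through each heavy atom and fill implicit hydrogens from standard valence (C 4, N 3, O 2, S 2, halogen 1):
  atom 1: F (halogen, monovalent) → 0 H
  atom 2: C, bond orders sum to 4 (valence 4) → 0 H
  atom 3: F (halogen, monovalent) → 0 H
  atom 4: F (halogen, monovalent) → 0 H
  atom 5: C, bond orders sum to 3 (valence 4) → 1 H
  atom 6: C, bond orders sum to 3 (valence 4) → 1 H
  atom 7: C, bond orders sum to 2 (valence 4) → 2 H
  atom 8: C, bond orders sum to 1 (valence 4) → 3 H
  atom 9: C, bond orders sum to 3 (valence 4) → 1 H
  atom 10: C, bond orders sum to 4 (valence 4) → 0 H
  atom 11: O, bond orders sum to 2 (valence 2) → 0 H
  atom 12: O, bond orders sum to 1 (valence 2) → 1 H
  atom 13: C, bond orders sum to 3 (valence 4) → 1 H
  atom 14: C, bond orders sum to 4 (valence 4) → 0 H
  atom 15: O, bond orders sum to 2 (valence 2) → 0 H
  atom 16: N, bond orders sum to 1 (valence 3) → 2 H
  atom 17: C, bond orders sum to 2 (valence 4) → 2 H
  atom 18: C, bond orders sum to 2 (valence 4) → 2 H
  atom 19: C, bond orders sum to 2 (valence 4) → 2 H
Totals → C:12, H:18, F:3, N:1, O:3.

C12H18F3NO3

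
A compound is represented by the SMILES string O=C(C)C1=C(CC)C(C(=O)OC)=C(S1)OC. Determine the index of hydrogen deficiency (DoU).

5

Degree of unsaturation = (number of rings) + (number of π bonds).
Ring closures in the SMILES: 1.
π bonds: 4 double bonds (each 1 DoU) → 4 DoU from unsaturation.
Total DoU = 1 + 4 = 5.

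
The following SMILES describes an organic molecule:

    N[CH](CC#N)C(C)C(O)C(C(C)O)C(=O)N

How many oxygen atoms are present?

Scan the SMILES for O atoms (remember two-letter symbols like Cl and Br are single atoms).
Oxygen count: 3.

3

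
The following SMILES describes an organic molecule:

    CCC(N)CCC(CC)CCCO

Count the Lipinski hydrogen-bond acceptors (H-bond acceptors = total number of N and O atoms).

N atoms: 1; O atoms: 1.
Lipinski HBA = 1 + 1 = 2.

2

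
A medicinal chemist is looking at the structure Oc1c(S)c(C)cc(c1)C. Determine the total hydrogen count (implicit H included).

10

Walk through each heavy atom and fill implicit hydrogens from standard valence (C 4, N 3, O 2, S 2, halogen 1); for lowercase aromatic atoms, an aromatic c carries 1 H when it has two neighbours and 0 H with three, and aromatic n carries 0 H:
  atom 1: O, bond orders sum to 1 (valence 2) → 1 H
  atom 2: aromatic c, 3 neighbours → 0 H
  atom 3: aromatic c, 3 neighbours → 0 H
  atom 4: S, bond orders sum to 1 (valence 2) → 1 H
  atom 5: aromatic c, 3 neighbours → 0 H
  atom 6: C, bond orders sum to 1 (valence 4) → 3 H
  atom 7: aromatic c, 2 neighbours → 1 H
  atom 8: aromatic c, 3 neighbours → 0 H
  atom 9: aromatic c, 2 neighbours → 1 H
  atom 10: C, bond orders sum to 1 (valence 4) → 3 H
Total hydrogens: 10.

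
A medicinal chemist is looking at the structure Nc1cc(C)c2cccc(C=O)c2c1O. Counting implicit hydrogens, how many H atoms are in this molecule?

Walk through each heavy atom and fill implicit hydrogens from standard valence (C 4, N 3, O 2, S 2, halogen 1); for lowercase aromatic atoms, an aromatic c carries 1 H when it has two neighbours and 0 H with three, and aromatic n carries 0 H:
  atom 1: N, bond orders sum to 1 (valence 3) → 2 H
  atom 2: aromatic c, 3 neighbours → 0 H
  atom 3: aromatic c, 2 neighbours → 1 H
  atom 4: aromatic c, 3 neighbours → 0 H
  atom 5: C, bond orders sum to 1 (valence 4) → 3 H
  atom 6: aromatic c, 3 neighbours → 0 H
  atom 7: aromatic c, 2 neighbours → 1 H
  atom 8: aromatic c, 2 neighbours → 1 H
  atom 9: aromatic c, 2 neighbours → 1 H
  atom 10: aromatic c, 3 neighbours → 0 H
  atom 11: C, bond orders sum to 3 (valence 4) → 1 H
  atom 12: O, bond orders sum to 2 (valence 2) → 0 H
  atom 13: aromatic c, 3 neighbours → 0 H
  atom 14: aromatic c, 3 neighbours → 0 H
  atom 15: O, bond orders sum to 1 (valence 2) → 1 H
Total hydrogens: 11.

11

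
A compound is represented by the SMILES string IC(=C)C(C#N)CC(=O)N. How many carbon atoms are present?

Count every carbon token in the SMILES (each C, including those in ring-closure positions and inside branches).
Carbon count: 6.

6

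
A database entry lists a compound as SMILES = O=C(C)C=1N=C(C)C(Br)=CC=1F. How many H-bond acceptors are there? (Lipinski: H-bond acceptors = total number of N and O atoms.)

2

N atoms: 1; O atoms: 1.
Lipinski HBA = 1 + 1 = 2.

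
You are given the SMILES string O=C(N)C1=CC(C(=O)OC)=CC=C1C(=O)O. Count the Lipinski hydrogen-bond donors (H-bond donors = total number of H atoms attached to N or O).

Donors: find every N or O and count the H atoms it carries.
  atom 1 (O): bond orders sum to 2 → 0 H
  atom 3 (N): bond orders sum to 1 → 2 H
  atom 8 (O): bond orders sum to 2 → 0 H
  atom 9 (O): bond orders sum to 2 → 0 H
  atom 15 (O): bond orders sum to 2 → 0 H
  atom 16 (O): bond orders sum to 1 → 1 H
Lipinski HBD = 3.

3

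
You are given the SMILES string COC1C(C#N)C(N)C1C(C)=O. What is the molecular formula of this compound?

Walk through each heavy atom and fill implicit hydrogens from standard valence (C 4, N 3, O 2, S 2, halogen 1):
  atom 1: C, bond orders sum to 1 (valence 4) → 3 H
  atom 2: O, bond orders sum to 2 (valence 2) → 0 H
  atom 3: C, bond orders sum to 3 (valence 4) → 1 H
  atom 4: C, bond orders sum to 3 (valence 4) → 1 H
  atom 5: C, bond orders sum to 4 (valence 4) → 0 H
  atom 6: N, bond orders sum to 3 (valence 3) → 0 H
  atom 7: C, bond orders sum to 3 (valence 4) → 1 H
  atom 8: N, bond orders sum to 1 (valence 3) → 2 H
  atom 9: C, bond orders sum to 3 (valence 4) → 1 H
  atom 10: C, bond orders sum to 4 (valence 4) → 0 H
  atom 11: C, bond orders sum to 1 (valence 4) → 3 H
  atom 12: O, bond orders sum to 2 (valence 2) → 0 H
Totals → C:8, H:12, N:2, O:2.

C8H12N2O2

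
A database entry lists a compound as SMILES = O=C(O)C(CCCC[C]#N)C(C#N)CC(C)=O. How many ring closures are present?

0

In SMILES, each pair of matching ring-closure digits denotes one ring-closing bond; the number of such bonds equals the number of independent rings.
Ring-closure bonds here: 0.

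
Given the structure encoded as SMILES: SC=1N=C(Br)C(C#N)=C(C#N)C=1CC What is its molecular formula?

C9H6BrN3S

Walk through each heavy atom and fill implicit hydrogens from standard valence (C 4, N 3, O 2, S 2, halogen 1):
  atom 1: S, bond orders sum to 1 (valence 2) → 1 H
  atom 2: C, bond orders sum to 4 (valence 4) → 0 H
  atom 3: N, bond orders sum to 3 (valence 3) → 0 H
  atom 4: C, bond orders sum to 4 (valence 4) → 0 H
  atom 5: Br (halogen, monovalent) → 0 H
  atom 6: C, bond orders sum to 4 (valence 4) → 0 H
  atom 7: C, bond orders sum to 4 (valence 4) → 0 H
  atom 8: N, bond orders sum to 3 (valence 3) → 0 H
  atom 9: C, bond orders sum to 4 (valence 4) → 0 H
  atom 10: C, bond orders sum to 4 (valence 4) → 0 H
  atom 11: N, bond orders sum to 3 (valence 3) → 0 H
  atom 12: C, bond orders sum to 4 (valence 4) → 0 H
  atom 13: C, bond orders sum to 2 (valence 4) → 2 H
  atom 14: C, bond orders sum to 1 (valence 4) → 3 H
Totals → C:9, H:6, Br:1, N:3, S:1.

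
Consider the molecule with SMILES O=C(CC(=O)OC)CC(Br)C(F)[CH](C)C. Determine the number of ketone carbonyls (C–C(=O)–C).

The ketone motif appears at heavy-atom position 2 in the SMILES.
Other groups present: 1 ester.
Ketone count: 1.

1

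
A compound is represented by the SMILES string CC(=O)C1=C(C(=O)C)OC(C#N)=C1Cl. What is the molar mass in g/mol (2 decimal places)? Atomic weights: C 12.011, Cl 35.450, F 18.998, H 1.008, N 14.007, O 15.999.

211.60 g/mol

First, the molecular formula is C9H6ClNO3 (counting implicit H from valence).
  C: 9 × 12.011 = 108.099
  Cl: 1 × 35.450 = 35.450
  H: 6 × 1.008 = 6.048
  N: 1 × 14.007 = 14.007
  O: 3 × 15.999 = 47.997
Sum: 9×12.011 + 1×35.450 + 6×1.008 + 1×14.007 + 3×15.999 = 211.601 → 211.60 g/mol.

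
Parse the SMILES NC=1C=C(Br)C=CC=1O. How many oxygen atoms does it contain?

Scan the SMILES for O atoms (remember two-letter symbols like Cl and Br are single atoms).
Oxygen count: 1.

1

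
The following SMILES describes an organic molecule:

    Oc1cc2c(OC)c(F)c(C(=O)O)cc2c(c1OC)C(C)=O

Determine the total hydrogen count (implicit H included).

Walk through each heavy atom and fill implicit hydrogens from standard valence (C 4, N 3, O 2, S 2, halogen 1); for lowercase aromatic atoms, an aromatic c carries 1 H when it has two neighbours and 0 H with three, and aromatic n carries 0 H:
  atom 1: O, bond orders sum to 1 (valence 2) → 1 H
  atom 2: aromatic c, 3 neighbours → 0 H
  atom 3: aromatic c, 2 neighbours → 1 H
  atom 4: aromatic c, 3 neighbours → 0 H
  atom 5: aromatic c, 3 neighbours → 0 H
  atom 6: O, bond orders sum to 2 (valence 2) → 0 H
  atom 7: C, bond orders sum to 1 (valence 4) → 3 H
  atom 8: aromatic c, 3 neighbours → 0 H
  atom 9: F (halogen, monovalent) → 0 H
  atom 10: aromatic c, 3 neighbours → 0 H
  atom 11: C, bond orders sum to 4 (valence 4) → 0 H
  atom 12: O, bond orders sum to 2 (valence 2) → 0 H
  atom 13: O, bond orders sum to 1 (valence 2) → 1 H
  atom 14: aromatic c, 2 neighbours → 1 H
  atom 15: aromatic c, 3 neighbours → 0 H
  atom 16: aromatic c, 3 neighbours → 0 H
  atom 17: aromatic c, 3 neighbours → 0 H
  atom 18: O, bond orders sum to 2 (valence 2) → 0 H
  atom 19: C, bond orders sum to 1 (valence 4) → 3 H
  atom 20: C, bond orders sum to 4 (valence 4) → 0 H
  atom 21: C, bond orders sum to 1 (valence 4) → 3 H
  atom 22: O, bond orders sum to 2 (valence 2) → 0 H
Total hydrogens: 13.

13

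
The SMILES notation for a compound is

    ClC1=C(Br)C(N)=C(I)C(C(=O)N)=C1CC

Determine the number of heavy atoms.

Every atom symbol written in the SMILES (organic subset) is one heavy atom; implicit H are not written.
Heavy atoms by element → Br:1, C:9, Cl:1, I:1, N:2, O:1.
Total: 15.

15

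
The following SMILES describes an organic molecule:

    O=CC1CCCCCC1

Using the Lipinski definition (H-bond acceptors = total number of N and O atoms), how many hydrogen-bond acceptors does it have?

1

N atoms: 0; O atoms: 1.
Lipinski HBA = 0 + 1 = 1.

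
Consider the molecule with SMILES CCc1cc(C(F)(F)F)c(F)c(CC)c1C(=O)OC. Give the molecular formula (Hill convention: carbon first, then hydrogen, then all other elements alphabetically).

Walk through each heavy atom and fill implicit hydrogens from standard valence (C 4, N 3, O 2, S 2, halogen 1); for lowercase aromatic atoms, an aromatic c carries 1 H when it has two neighbours and 0 H with three, and aromatic n carries 0 H:
  atom 1: C, bond orders sum to 1 (valence 4) → 3 H
  atom 2: C, bond orders sum to 2 (valence 4) → 2 H
  atom 3: aromatic c, 3 neighbours → 0 H
  atom 4: aromatic c, 2 neighbours → 1 H
  atom 5: aromatic c, 3 neighbours → 0 H
  atom 6: C, bond orders sum to 4 (valence 4) → 0 H
  atom 7: F (halogen, monovalent) → 0 H
  atom 8: F (halogen, monovalent) → 0 H
  atom 9: F (halogen, monovalent) → 0 H
  atom 10: aromatic c, 3 neighbours → 0 H
  atom 11: F (halogen, monovalent) → 0 H
  atom 12: aromatic c, 3 neighbours → 0 H
  atom 13: C, bond orders sum to 2 (valence 4) → 2 H
  atom 14: C, bond orders sum to 1 (valence 4) → 3 H
  atom 15: aromatic c, 3 neighbours → 0 H
  atom 16: C, bond orders sum to 4 (valence 4) → 0 H
  atom 17: O, bond orders sum to 2 (valence 2) → 0 H
  atom 18: O, bond orders sum to 2 (valence 2) → 0 H
  atom 19: C, bond orders sum to 1 (valence 4) → 3 H
Totals → C:13, H:14, F:4, O:2.
In Hill order: C13H14F4O2.

C13H14F4O2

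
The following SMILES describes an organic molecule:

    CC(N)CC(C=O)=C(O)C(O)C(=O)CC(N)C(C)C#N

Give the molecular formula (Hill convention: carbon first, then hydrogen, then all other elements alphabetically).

C13H21N3O4

Walk through each heavy atom and fill implicit hydrogens from standard valence (C 4, N 3, O 2, S 2, halogen 1):
  atom 1: C, bond orders sum to 1 (valence 4) → 3 H
  atom 2: C, bond orders sum to 3 (valence 4) → 1 H
  atom 3: N, bond orders sum to 1 (valence 3) → 2 H
  atom 4: C, bond orders sum to 2 (valence 4) → 2 H
  atom 5: C, bond orders sum to 4 (valence 4) → 0 H
  atom 6: C, bond orders sum to 3 (valence 4) → 1 H
  atom 7: O, bond orders sum to 2 (valence 2) → 0 H
  atom 8: C, bond orders sum to 4 (valence 4) → 0 H
  atom 9: O, bond orders sum to 1 (valence 2) → 1 H
  atom 10: C, bond orders sum to 3 (valence 4) → 1 H
  atom 11: O, bond orders sum to 1 (valence 2) → 1 H
  atom 12: C, bond orders sum to 4 (valence 4) → 0 H
  atom 13: O, bond orders sum to 2 (valence 2) → 0 H
  atom 14: C, bond orders sum to 2 (valence 4) → 2 H
  atom 15: C, bond orders sum to 3 (valence 4) → 1 H
  atom 16: N, bond orders sum to 1 (valence 3) → 2 H
  atom 17: C, bond orders sum to 3 (valence 4) → 1 H
  atom 18: C, bond orders sum to 1 (valence 4) → 3 H
  atom 19: C, bond orders sum to 4 (valence 4) → 0 H
  atom 20: N, bond orders sum to 3 (valence 3) → 0 H
Totals → C:13, H:21, N:3, O:4.
In Hill order: C13H21N3O4.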